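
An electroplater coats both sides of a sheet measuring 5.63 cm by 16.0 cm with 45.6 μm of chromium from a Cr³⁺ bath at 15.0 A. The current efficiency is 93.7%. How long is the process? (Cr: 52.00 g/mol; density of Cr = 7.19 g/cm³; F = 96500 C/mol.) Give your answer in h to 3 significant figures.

0.650 h

Plated area = 2 × 5.63 × 16.0 = 180.2 cm²
Volume = 180.2 × 45.6×10⁻⁴ cm = 0.8217 cm³
m(Cr) = 0.8217 × 7.19 = 5.908 g
n(Cr) = 5.908 / 52.00 = 0.1136 mol; n(e⁻) = 3 × 0.1136 = 0.3408 mol
Q = 0.3408 × 96500 / 0.937 = 35100 C
t = 35100 / 15.0 = 2340 s = 0.650 h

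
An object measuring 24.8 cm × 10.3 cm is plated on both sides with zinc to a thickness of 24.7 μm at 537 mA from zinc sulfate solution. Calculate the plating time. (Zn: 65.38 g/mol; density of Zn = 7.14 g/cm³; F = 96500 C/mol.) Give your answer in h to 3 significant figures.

Plated area = 2 × 24.8 × 10.3 = 510.9 cm²
Volume = 510.9 × 24.7×10⁻⁴ cm = 1.262 cm³
m(Zn) = 1.262 × 7.14 = 9.011 g
n(Zn) = 9.011 / 65.38 = 0.1378 mol; n(e⁻) = 2 × 0.1378 = 0.2756 mol
Q = 0.2756 × 96500 = 26600 C
t = 26600 / 0.537 = 49530 s = 13.8 h

13.8 h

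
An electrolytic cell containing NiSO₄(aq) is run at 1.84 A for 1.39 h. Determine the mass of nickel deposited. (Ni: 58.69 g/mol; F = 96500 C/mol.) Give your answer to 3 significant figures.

Q = 1.84 A × 5004 s = 9207 C
n(e⁻) = Q/F = 9207/96500 = 0.09541 mol
Ni²⁺ + 2e⁻ → Ni, so n(Ni) = 0.09541 / 2 = 0.04771 mol
m = 0.04771 × 58.69 = 2.80 g

2.80 g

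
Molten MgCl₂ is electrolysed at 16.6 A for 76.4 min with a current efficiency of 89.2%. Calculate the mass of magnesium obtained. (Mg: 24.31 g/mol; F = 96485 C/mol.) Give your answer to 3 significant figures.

Q = 16.6 × 4584 = 76090 C
n(e⁻) = 76090 / 96485 = 0.7886 mol
Mg²⁺ + 2e⁻ → Mg, so theoretical m(Mg) = 0.3943 × 24.31 = 9.585 g
Actual mass = 89.2% × 9.585 = 8.55 g

8.55 g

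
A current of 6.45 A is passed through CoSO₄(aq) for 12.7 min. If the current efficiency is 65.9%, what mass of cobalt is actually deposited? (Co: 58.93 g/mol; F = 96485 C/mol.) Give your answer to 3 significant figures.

Q = 6.45 × 762 = 4915 C
n(e⁻) = 4915 / 96485 = 0.05094 mol
Co²⁺ + 2e⁻ → Co, so theoretical m(Co) = 0.02547 × 58.93 = 1.501 g
Actual mass = 65.9% × 1.501 = 0.989 g

0.989 g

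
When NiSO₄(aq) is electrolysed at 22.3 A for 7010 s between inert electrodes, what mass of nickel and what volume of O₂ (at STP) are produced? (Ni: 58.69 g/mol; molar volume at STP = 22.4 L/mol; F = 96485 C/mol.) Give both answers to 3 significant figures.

Q = 22.3 × 7010 = 1.563×10^5 C; n(e⁻) = 1.563×10^5 / 96485 = 1.620 mol
Cathode: Ni²⁺ + 2e⁻ → Ni → n(Ni) = 1.620/2 = 0.8100 mol → 47.5 g
Anode: 2H₂O → O₂ + 4H⁺ + 4e⁻ → n(O₂) = 1.620/4 = 0.4050 mol → 9.07 L

47.5 g Ni; 9.07 L O₂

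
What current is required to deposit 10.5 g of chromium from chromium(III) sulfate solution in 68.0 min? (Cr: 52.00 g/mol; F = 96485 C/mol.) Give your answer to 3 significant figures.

n(Cr) = 10.5 / 52.00 = 0.2019 mol
Cr³⁺ + 3e⁻ → Cr, so n(e⁻) = 3 × 0.2019 = 0.6057 mol
Q = 0.6057 × 96485 = 58440 C
I = Q / t = 58440 / 4080 s = 14.3 A

14.3 A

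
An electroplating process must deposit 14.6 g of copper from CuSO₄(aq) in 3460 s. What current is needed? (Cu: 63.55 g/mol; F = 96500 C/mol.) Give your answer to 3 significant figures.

12.8 A

n(Cu) = 14.6 / 63.55 = 0.2297 mol
Cu²⁺ + 2e⁻ → Cu, so n(e⁻) = 2 × 0.2297 = 0.4594 mol
Q = 0.4594 × 96500 = 44330 C
I = Q / t = 44330 / 3460 s = 12.8 A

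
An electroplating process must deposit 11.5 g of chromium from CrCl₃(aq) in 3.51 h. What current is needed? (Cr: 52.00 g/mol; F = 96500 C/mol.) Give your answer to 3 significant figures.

n(Cr) = 11.5 / 52.00 = 0.2212 mol
Cr³⁺ + 3e⁻ → Cr, so n(e⁻) = 3 × 0.2212 = 0.6636 mol
Q = 0.6636 × 96500 = 64040 C
I = Q / t = 64040 / 12636 s = 5.07 A

5.07 A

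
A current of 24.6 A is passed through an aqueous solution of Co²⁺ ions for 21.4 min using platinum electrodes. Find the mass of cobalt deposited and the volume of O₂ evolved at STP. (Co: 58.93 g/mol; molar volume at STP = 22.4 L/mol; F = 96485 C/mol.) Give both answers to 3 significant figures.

9.65 g Co; 1.83 L O₂

Q = 24.6 × 1284 = 31590 C; n(e⁻) = 31590 / 96485 = 0.3274 mol
Cathode: Co²⁺ + 2e⁻ → Co → n(Co) = 0.3274/2 = 0.1637 mol → 9.65 g
Anode: 2H₂O → O₂ + 4H⁺ + 4e⁻ → n(O₂) = 0.3274/4 = 0.08185 mol → 1.83 L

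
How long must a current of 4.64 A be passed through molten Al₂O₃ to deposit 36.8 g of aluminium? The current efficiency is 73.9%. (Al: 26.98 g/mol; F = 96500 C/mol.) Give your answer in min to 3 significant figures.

1920 min

n(Al) = 36.8 / 26.98 = 1.364 mol
Al³⁺ + 3e⁻ → Al, so n(e⁻) = 3 × 1.364 = 4.092 mol
Q = 4.092 × 96500 / 0.739 = 5.343×10^5 C
t = Q / I = 5.343×10^5 / 4.64 = 1.152×10^5 s = 1920 min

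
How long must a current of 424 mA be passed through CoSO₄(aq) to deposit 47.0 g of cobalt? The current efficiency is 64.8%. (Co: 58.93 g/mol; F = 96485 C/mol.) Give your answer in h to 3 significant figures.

156 h

n(Co) = 47.0 / 58.93 = 0.7976 mol
Co²⁺ + 2e⁻ → Co, so n(e⁻) = 2 × 0.7976 = 1.595 mol
Q = 1.595 × 96485 / 0.648 = 2.375×10^5 C
t = Q / I = 2.375×10^5 / 0.424 = 5.601×10^5 s = 156 h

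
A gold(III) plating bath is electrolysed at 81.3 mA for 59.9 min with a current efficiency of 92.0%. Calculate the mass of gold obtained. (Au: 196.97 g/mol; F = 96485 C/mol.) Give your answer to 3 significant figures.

Q = 0.0813 × 3594 = 292.2 C
n(e⁻) = 292.2 / 96485 = 0.003028 mol
Au³⁺ + 3e⁻ → Au, so theoretical m(Au) = 0.001009 × 196.97 = 0.1987 g
Actual mass = 92.0% × 0.1987 = 0.183 g

0.183 g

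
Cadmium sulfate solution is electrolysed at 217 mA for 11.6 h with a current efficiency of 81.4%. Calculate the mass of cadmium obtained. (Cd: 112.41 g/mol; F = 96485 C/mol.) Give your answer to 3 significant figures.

Q = 0.217 × 41760 = 9062 C
n(e⁻) = 9062 / 96485 = 0.09392 mol
Cd²⁺ + 2e⁻ → Cd, so theoretical m(Cd) = 0.04696 × 112.41 = 5.279 g
Actual mass = 81.4% × 5.279 = 4.30 g

4.30 g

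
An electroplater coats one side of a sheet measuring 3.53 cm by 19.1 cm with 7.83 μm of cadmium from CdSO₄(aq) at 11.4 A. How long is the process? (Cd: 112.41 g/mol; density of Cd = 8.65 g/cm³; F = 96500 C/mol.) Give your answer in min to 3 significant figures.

1.15 min

Plated area = 3.53 × 19.1 = 67.42 cm²
Volume = 67.42 × 7.83×10⁻⁴ cm = 0.05279 cm³
m(Cd) = 0.05279 × 8.65 = 0.4566 g
n(Cd) = 0.4566 / 112.41 = 0.004062 mol; n(e⁻) = 2 × 0.004062 = 0.008124 mol
Q = 0.008124 × 96500 = 784.0 C
t = 784.0 / 11.4 = 68.77 s = 1.15 min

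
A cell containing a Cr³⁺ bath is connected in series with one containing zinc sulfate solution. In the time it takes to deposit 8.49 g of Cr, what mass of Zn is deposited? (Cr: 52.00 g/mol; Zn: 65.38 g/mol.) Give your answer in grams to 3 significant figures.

n(Cr) = 8.49 / 52.00 = 0.1633 mol
Cr³⁺ + 3e⁻ → Cr, so n(e⁻) = 3 × 0.1633 = 0.4899 mol
Since the cells are in series, n(e⁻) in the Zn cell is also 0.4899 mol.
Zn²⁺ + 2e⁻ → Zn, so n(Zn) = 0.4899 / 2 = 0.2450 mol
m(Zn) = 0.2450 × 65.38 = 16.0 g

16.0 g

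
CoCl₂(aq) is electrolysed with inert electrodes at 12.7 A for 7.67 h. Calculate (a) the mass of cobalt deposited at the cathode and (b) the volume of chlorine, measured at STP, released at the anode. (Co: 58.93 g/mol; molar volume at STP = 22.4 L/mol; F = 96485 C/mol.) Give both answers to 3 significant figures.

107 g Co; 40.7 L Cl₂

Q = 12.7 × 27612 = 3.507×10^5 C; n(e⁻) = 3.507×10^5 / 96485 = 3.635 mol
Cathode: Co²⁺ + 2e⁻ → Co → n(Co) = 3.635/2 = 1.818 mol → 107 g
Anode: 2Cl⁻ → Cl₂ + 2e⁻ → n(Cl₂) = 3.635/2 = 1.818 mol → 40.7 L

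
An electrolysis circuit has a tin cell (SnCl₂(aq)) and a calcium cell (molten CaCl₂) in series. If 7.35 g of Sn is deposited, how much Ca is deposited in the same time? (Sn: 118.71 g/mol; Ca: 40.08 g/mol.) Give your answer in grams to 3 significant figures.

n(Sn) = 7.35 / 118.71 = 0.06192 mol
Sn²⁺ + 2e⁻ → Sn, so n(e⁻) = 2 × 0.06192 = 0.1238 mol
In series, the same 0.1238 mol of electrons flows through the second cell.
Ca²⁺ + 2e⁻ → Ca, so n(Ca) = 0.1238 / 2 = 0.06190 mol
m(Ca) = 0.06190 × 40.08 = 2.48 g

2.48 g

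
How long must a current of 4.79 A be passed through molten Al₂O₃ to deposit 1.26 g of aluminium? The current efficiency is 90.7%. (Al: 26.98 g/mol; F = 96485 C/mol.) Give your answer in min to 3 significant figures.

51.9 min

n(Al) = 1.26 / 26.98 = 0.04670 mol
Al³⁺ + 3e⁻ → Al, so n(e⁻) = 3 × 0.04670 = 0.1401 mol
Q = 0.1401 × 96485 / 0.907 = 14900 C
t = Q / I = 14900 / 4.79 = 3111 s = 51.9 min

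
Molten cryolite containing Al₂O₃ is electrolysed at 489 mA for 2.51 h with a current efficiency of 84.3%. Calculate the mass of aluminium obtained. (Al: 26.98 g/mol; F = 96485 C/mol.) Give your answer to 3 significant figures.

0.347 g

Q = 0.489 × 9036 = 4419 C
n(e⁻) = 4419 / 96485 = 0.04580 mol
Al³⁺ + 3e⁻ → Al, so theoretical m(Al) = 0.01527 × 26.98 = 0.4120 g
Actual mass = 84.3% × 0.4120 = 0.347 g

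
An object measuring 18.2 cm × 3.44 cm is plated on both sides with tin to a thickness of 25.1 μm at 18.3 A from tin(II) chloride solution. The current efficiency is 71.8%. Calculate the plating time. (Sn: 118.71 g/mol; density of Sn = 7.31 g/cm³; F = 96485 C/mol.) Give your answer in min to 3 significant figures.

4.74 min

Plated area = 2 × 18.2 × 3.44 = 125.2 cm²
Volume = 125.2 × 25.1×10⁻⁴ cm = 0.3143 cm³
m(Sn) = 0.3143 × 7.31 = 2.298 g
n(Sn) = 2.298 / 118.71 = 0.01936 mol; n(e⁻) = 2 × 0.01936 = 0.03872 mol
Q = 0.03872 × 96485 / 0.718 = 5203 C
t = 5203 / 18.3 = 284.3 s = 4.74 min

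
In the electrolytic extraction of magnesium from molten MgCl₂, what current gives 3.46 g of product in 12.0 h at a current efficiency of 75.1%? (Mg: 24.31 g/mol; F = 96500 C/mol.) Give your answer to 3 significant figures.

n(Mg) = 3.46 / 24.31 = 0.1423 mol
Mg²⁺ + 2e⁻ → Mg, so n(e⁻) = 2 × 0.1423 = 0.2846 mol
Q = 0.2846 × 96500 / 0.751 = 36570 C
I = Q / t = 36570 / 43200 s = 0.847 A

0.847 A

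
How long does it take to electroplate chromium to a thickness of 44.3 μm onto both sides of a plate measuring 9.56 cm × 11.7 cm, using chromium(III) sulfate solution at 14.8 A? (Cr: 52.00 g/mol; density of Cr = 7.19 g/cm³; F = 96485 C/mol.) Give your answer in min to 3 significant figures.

44.7 min

Plated area = 2 × 9.56 × 11.7 = 223.7 cm²
Volume = 223.7 × 44.3×10⁻⁴ cm = 0.9910 cm³
m(Cr) = 0.9910 × 7.19 = 7.125 g
n(Cr) = 7.125 / 52.00 = 0.1370 mol; n(e⁻) = 3 × 0.1370 = 0.4110 mol
Q = 0.4110 × 96485 = 39660 C
t = 39660 / 14.8 = 2680 s = 44.7 min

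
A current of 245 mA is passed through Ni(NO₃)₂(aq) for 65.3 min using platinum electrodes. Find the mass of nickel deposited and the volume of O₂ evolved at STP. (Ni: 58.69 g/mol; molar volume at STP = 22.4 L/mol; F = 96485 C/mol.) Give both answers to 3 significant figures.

0.292 g Ni; 0.0557 L O₂

Q = 0.245 × 3918 = 959.9 C; n(e⁻) = 959.9 / 96485 = 0.009949 mol
Cathode: Ni²⁺ + 2e⁻ → Ni → n(Ni) = 0.009949/2 = 0.004975 mol → 0.292 g
Anode: 2H₂O → O₂ + 4H⁺ + 4e⁻ → n(O₂) = 0.009949/4 = 0.002487 mol → 0.0557 L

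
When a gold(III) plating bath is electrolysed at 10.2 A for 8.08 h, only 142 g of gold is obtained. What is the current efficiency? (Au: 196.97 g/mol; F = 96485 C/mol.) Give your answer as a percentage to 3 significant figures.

Q = 10.2 × 29088 = 2.967×10^5 C
n(e⁻) = 2.967×10^5 / 96485 = 3.075 mol
Au³⁺ + 3e⁻ → Au, so theoretical n(Au) = 1.025 mol → 201.9 g
Efficiency = 142 / 201.9 = 0.7033 = 70.3%

70.3%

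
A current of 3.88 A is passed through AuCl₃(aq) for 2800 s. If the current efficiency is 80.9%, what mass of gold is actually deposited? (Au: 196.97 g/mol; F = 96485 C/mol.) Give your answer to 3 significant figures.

5.98 g

Q = 3.88 × 2800 = 10860 C
n(e⁻) = 10860 / 96485 = 0.1126 mol
Au³⁺ + 3e⁻ → Au, so theoretical m(Au) = 0.03753 × 196.97 = 7.392 g
Actual mass = 80.9% × 7.392 = 5.98 g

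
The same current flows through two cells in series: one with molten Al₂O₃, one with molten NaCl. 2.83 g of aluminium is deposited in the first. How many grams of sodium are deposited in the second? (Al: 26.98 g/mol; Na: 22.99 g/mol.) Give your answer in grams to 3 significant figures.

n(Al) = 2.83 / 26.98 = 0.1049 mol
Al³⁺ + 3e⁻ → Al, so n(e⁻) = 3 × 0.1049 = 0.3147 mol
The cells are in series, so the same charge (and hence the same n(e⁻) = 0.3147 mol) passes through both.
Na⁺ + e⁻ → Na, so n(Na) = 0.3147 mol
m(Na) = 0.3147 × 22.99 = 7.23 g

7.23 g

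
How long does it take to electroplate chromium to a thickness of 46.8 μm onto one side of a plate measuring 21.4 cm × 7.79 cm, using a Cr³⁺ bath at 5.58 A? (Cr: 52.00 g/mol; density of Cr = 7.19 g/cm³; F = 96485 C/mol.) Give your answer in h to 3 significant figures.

Plated area = 21.4 × 7.79 = 166.7 cm²
Volume = 166.7 × 46.8×10⁻⁴ cm = 0.7802 cm³
m(Cr) = 0.7802 × 7.19 = 5.610 g
n(Cr) = 5.610 / 52.00 = 0.1079 mol; n(e⁻) = 3 × 0.1079 = 0.3237 mol
Q = 0.3237 × 96485 = 31230 C
t = 31230 / 5.58 = 5597 s = 1.55 h

1.55 h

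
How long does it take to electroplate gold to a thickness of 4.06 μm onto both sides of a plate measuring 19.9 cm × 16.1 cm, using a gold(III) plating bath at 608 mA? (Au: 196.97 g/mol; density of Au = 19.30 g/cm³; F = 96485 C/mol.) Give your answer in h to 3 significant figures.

Plated area = 2 × 19.9 × 16.1 = 640.8 cm²
Volume = 640.8 × 4.06×10⁻⁴ cm = 0.2602 cm³
m(Au) = 0.2602 × 19.30 = 5.022 g
n(Au) = 5.022 / 196.97 = 0.02550 mol; n(e⁻) = 3 × 0.02550 = 0.07650 mol
Q = 0.07650 × 96485 = 7381 C
t = 7381 / 0.608 = 12140 s = 3.37 h

3.37 h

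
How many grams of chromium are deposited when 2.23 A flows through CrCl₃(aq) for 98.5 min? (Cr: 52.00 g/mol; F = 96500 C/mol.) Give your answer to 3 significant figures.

2.37 g

Q = 2.23 A × 5910 s = 13180 C
n(e⁻) = 13180 / 96500 = 0.1366 mol
Cr³⁺ + 3e⁻ → Cr, so n(Cr) = 0.1366 / 3 = 0.04553 mol
m = 0.04553 × 52.00 = 2.37 g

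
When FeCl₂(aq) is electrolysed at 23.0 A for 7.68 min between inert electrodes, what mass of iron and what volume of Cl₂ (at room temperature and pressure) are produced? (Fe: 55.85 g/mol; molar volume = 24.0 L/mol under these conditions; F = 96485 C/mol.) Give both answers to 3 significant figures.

3.07 g Fe; 1.32 L Cl₂

Q = 23.0 × 460.8 = 10600 C; n(e⁻) = 10600 / 96485 = 0.1099 mol
Cathode: Fe²⁺ + 2e⁻ → Fe → n(Fe) = 0.1099/2 = 0.05495 mol → 3.07 g
Anode: 2Cl⁻ → Cl₂ + 2e⁻ → n(Cl₂) = 0.1099/2 = 0.05495 mol → 1.32 L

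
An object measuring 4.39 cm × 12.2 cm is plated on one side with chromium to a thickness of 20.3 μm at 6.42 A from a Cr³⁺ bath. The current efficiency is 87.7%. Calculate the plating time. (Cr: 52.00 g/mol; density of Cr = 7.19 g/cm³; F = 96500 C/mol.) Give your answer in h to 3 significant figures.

Plated area = 4.39 × 12.2 = 53.56 cm²
Volume = 53.56 × 20.3×10⁻⁴ cm = 0.1087 cm³
m(Cr) = 0.1087 × 7.19 = 0.7816 g
n(Cr) = 0.7816 / 52.00 = 0.01503 mol; n(e⁻) = 3 × 0.01503 = 0.04509 mol
Q = 0.04509 × 96500 / 0.877 = 4961 C
t = 4961 / 6.42 = 772.7 s = 0.215 h

0.215 h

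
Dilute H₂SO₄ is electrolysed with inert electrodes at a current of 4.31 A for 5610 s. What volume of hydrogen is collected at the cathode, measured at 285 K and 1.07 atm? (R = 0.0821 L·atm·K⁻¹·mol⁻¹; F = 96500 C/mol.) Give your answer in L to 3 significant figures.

2.74 L

Charge passed = 4.31 × 5610 = 24180 C
n(e⁻) = 24180 / 96500 = 0.2506 mol
2H⁺ + 2e⁻ → H₂, so n(H₂) = 0.2506 / 2 = 0.1253 mol
V = nRT/P = 0.1253 × 0.0821 × 285 / 1.07 = 2.740 L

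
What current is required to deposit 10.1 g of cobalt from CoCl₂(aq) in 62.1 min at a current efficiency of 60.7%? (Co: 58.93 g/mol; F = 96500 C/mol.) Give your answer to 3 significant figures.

14.6 A

n(Co) = 10.1 / 58.93 = 0.1714 mol
Co²⁺ + 2e⁻ → Co, so n(e⁻) = 2 × 0.1714 = 0.3428 mol
Q = 0.3428 × 96500 / 0.607 = 54500 C
I = Q / t = 54500 / 3726 s = 14.6 A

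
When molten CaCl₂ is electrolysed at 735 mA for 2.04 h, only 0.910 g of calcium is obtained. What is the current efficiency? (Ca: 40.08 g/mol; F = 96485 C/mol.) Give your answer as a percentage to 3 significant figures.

Q = 0.735 × 7344 = 5398 C
n(e⁻) = 5398 / 96485 = 0.05595 mol
Ca²⁺ + 2e⁻ → Ca, so theoretical n(Ca) = 0.02798 mol → 1.121 g
Efficiency = 0.910 / 1.121 = 0.8118 = 81.2%

81.2%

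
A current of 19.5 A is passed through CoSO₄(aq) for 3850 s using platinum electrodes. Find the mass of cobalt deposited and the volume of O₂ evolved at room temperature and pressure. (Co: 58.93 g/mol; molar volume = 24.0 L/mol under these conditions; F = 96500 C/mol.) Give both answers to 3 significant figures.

22.9 g Co; 4.67 L O₂

Q = 19.5 × 3850 = 75080 C; n(e⁻) = 75080 / 96500 = 0.7780 mol
Cathode: Co²⁺ + 2e⁻ → Co → n(Co) = 0.7780/2 = 0.3890 mol → 22.9 g
Anode: 2H₂O → O₂ + 4H⁺ + 4e⁻ → n(O₂) = 0.7780/4 = 0.1945 mol → 4.67 L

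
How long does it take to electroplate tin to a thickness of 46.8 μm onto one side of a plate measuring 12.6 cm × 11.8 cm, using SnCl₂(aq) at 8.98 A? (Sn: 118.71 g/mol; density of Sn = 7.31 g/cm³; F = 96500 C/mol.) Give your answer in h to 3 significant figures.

Plated area = 12.6 × 11.8 = 148.7 cm²
Volume = 148.7 × 46.8×10⁻⁴ cm = 0.6959 cm³
m(Sn) = 0.6959 × 7.31 = 5.087 g
n(Sn) = 5.087 / 118.71 = 0.04285 mol; n(e⁻) = 2 × 0.04285 = 0.08570 mol
Q = 0.08570 × 96500 = 8270 C
t = 8270 / 8.98 = 920.9 s = 0.256 h

0.256 h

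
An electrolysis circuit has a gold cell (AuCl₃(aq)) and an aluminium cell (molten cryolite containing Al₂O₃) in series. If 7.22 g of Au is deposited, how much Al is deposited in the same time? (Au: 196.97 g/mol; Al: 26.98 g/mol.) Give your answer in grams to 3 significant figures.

0.989 g

n(Au) = 7.22 / 196.97 = 0.03666 mol
Au³⁺ + 3e⁻ → Au, so n(e⁻) = 3 × 0.03666 = 0.1100 mol
Since the cells are in series, n(e⁻) in the Al cell is also 0.1100 mol.
Al³⁺ + 3e⁻ → Al, so n(Al) = 0.1100 / 3 = 0.03667 mol
m(Al) = 0.03667 × 26.98 = 0.989 g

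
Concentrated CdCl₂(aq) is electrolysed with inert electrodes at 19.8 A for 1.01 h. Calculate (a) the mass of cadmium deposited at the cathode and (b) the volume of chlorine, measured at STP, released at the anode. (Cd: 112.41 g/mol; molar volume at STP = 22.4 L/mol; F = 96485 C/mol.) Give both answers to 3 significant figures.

Q = 19.8 × 3636 = 71990 C; n(e⁻) = 71990 / 96485 = 0.7461 mol
Cathode: Cd²⁺ + 2e⁻ → Cd → n(Cd) = 0.7461/2 = 0.3731 mol → 41.9 g
Anode: 2Cl⁻ → Cl₂ + 2e⁻ → n(Cl₂) = 0.7461/2 = 0.3731 mol → 8.36 L

41.9 g Cd; 8.36 L Cl₂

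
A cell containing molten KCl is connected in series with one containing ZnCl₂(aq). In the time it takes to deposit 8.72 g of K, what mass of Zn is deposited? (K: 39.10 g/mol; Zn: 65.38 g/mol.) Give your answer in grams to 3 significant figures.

n(K) = 8.72 / 39.10 = 0.2230 mol
K⁺ + e⁻ → K, so n(e⁻) = 0.2230 mol
Since the cells are in series, n(e⁻) in the Zn cell is also 0.2230 mol.
Zn²⁺ + 2e⁻ → Zn, so n(Zn) = 0.2230 / 2 = 0.1115 mol
m(Zn) = 0.1115 × 65.38 = 7.29 g

7.29 g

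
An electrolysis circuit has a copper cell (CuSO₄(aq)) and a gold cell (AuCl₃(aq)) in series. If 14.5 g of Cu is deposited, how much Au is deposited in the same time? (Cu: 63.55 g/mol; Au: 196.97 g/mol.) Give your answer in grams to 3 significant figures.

30.0 g

n(Cu) = 14.5 / 63.55 = 0.2282 mol
Cu²⁺ + 2e⁻ → Cu, so n(e⁻) = 2 × 0.2282 = 0.4564 mol
Since the cells are in series, n(e⁻) in the Au cell is also 0.4564 mol.
Au³⁺ + 3e⁻ → Au, so n(Au) = 0.4564 / 3 = 0.1521 mol
m(Au) = 0.1521 × 196.97 = 30.0 g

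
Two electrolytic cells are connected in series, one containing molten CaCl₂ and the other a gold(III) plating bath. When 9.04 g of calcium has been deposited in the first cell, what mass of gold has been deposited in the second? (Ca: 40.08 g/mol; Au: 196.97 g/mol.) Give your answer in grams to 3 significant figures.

29.6 g

n(Ca) = 9.04 / 40.08 = 0.2255 mol
Ca²⁺ + 2e⁻ → Ca, so n(e⁻) = 2 × 0.2255 = 0.4510 mol
In series, the same 0.4510 mol of electrons flows through the second cell.
Au³⁺ + 3e⁻ → Au, so n(Au) = 0.4510 / 3 = 0.1503 mol
m(Au) = 0.1503 × 196.97 = 29.6 g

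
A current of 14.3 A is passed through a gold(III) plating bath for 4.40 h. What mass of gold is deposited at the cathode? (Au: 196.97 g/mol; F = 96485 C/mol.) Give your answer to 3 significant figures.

Q = It = 14.3 × 15840 = 2.265×10^5 C
n(e⁻) = 2.265×10^5 / 96485 = 2.348 mol
Au³⁺ + 3e⁻ → Au, so n(Au) = 2.348 / 3 = 0.7827 mol
m = 0.7827 × 196.97 = 154 g

154 g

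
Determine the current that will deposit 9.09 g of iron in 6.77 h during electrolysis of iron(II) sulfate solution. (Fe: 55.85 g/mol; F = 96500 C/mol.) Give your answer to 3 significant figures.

n(Fe) = 9.09 / 55.85 = 0.1628 mol
Fe²⁺ + 2e⁻ → Fe, so n(e⁻) = 2 × 0.1628 = 0.3256 mol
Q = 0.3256 × 96500 = 31420 C
I = Q / t = 31420 / 24372 s = 1.29 A

1.29 A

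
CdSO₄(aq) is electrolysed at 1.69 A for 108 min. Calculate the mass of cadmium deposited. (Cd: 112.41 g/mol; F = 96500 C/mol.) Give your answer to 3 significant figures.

6.38 g

Charge passed = 1.69 × 6480 = 10950 C
n(e⁻) = Q/F = 10950/96500 = 0.1135 mol
Cd²⁺ + 2e⁻ → Cd, so n(Cd) = 0.1135 / 2 = 0.05675 mol
m = 0.05675 × 112.41 = 6.38 g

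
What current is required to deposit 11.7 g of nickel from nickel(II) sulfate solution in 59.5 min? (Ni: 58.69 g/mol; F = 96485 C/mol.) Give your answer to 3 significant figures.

10.8 A

n(Ni) = 11.7 / 58.69 = 0.1994 mol
Ni²⁺ + 2e⁻ → Ni, so n(e⁻) = 2 × 0.1994 = 0.3988 mol
Q = 0.3988 × 96485 = 38480 C
I = Q / t = 38480 / 3570 s = 10.8 A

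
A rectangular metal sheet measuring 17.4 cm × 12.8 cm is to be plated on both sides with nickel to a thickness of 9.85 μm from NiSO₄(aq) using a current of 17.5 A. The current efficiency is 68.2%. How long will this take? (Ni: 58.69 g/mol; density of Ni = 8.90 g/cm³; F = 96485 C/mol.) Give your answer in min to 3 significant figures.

17.9 min

Plated area = 2 × 17.4 × 12.8 = 445.4 cm²
Volume = 445.4 × 9.85×10⁻⁴ cm = 0.4387 cm³
m(Ni) = 0.4387 × 8.90 = 3.904 g
n(Ni) = 3.904 / 58.69 = 0.06652 mol; n(e⁻) = 2 × 0.06652 = 0.1330 mol
Q = 0.1330 × 96485 / 0.682 = 18820 C
t = 18820 / 17.5 = 1075 s = 17.9 min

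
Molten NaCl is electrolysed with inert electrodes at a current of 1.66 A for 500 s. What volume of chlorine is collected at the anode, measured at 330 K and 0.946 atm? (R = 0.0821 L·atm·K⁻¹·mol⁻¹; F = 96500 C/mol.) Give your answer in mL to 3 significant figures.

Q = 1.66 A × 500 s = 830.0 C
n(e⁻) = Q/F = 830.0/96500 = 0.008601 mol
2Cl⁻ → Cl₂ + 2e⁻, so n(Cl₂) = 0.008601 / 2 = 0.004301 mol
V = nRT/P = 0.004301 × 0.0821 × 330 / 0.946 = 0.1232 L
= 123 mL

123 mL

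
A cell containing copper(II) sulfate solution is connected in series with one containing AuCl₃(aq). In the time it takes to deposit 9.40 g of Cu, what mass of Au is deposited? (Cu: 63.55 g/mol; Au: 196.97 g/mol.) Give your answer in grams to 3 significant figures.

19.4 g

n(Cu) = 9.40 / 63.55 = 0.1479 mol
Cu²⁺ + 2e⁻ → Cu, so n(e⁻) = 2 × 0.1479 = 0.2958 mol
In series, the same 0.2958 mol of electrons flows through the second cell.
Au³⁺ + 3e⁻ → Au, so n(Au) = 0.2958 / 3 = 0.09860 mol
m(Au) = 0.09860 × 196.97 = 19.4 g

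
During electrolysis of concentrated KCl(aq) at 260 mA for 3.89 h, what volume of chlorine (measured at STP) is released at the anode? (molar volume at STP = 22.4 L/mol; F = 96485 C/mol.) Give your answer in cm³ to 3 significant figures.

423 cm³

Charge passed = 0.260 × 14004 = 3641 C
n(e⁻) = Q/F = 3641/96485 = 0.03774 mol
2Cl⁻ → Cl₂ + 2e⁻, so n(Cl₂) = 0.03774 / 2 = 0.01887 mol
V = 0.01887 × 22.4 = 0.4227 L
= 423 cm³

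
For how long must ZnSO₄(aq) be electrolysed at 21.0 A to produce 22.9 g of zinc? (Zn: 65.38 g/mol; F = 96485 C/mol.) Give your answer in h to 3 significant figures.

n(Zn) = 22.9 / 65.38 = 0.3503 mol
Zn²⁺ + 2e⁻ → Zn, so n(e⁻) = 2 × 0.3503 = 0.7006 mol
Q = 0.7006 × 96485 = 67600 C
t = Q / I = 67600 / 21.0 = 3219 s = 0.894 h

0.894 h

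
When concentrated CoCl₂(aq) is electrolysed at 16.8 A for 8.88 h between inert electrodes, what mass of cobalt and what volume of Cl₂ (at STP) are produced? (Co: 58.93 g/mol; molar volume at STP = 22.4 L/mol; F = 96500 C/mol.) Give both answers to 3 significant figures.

Q = 16.8 × 31968 = 5.371×10^5 C; n(e⁻) = 5.371×10^5 / 96500 = 5.566 mol
Cathode: Co²⁺ + 2e⁻ → Co → n(Co) = 5.566/2 = 2.783 mol → 164 g
Anode: 2Cl⁻ → Cl₂ + 2e⁻ → n(Cl₂) = 5.566/2 = 2.783 mol → 62.3 L

164 g Co; 62.3 L Cl₂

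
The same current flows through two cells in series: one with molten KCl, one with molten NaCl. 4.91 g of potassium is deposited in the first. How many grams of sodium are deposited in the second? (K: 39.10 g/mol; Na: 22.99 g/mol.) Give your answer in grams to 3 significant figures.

n(K) = 4.91 / 39.10 = 0.1256 mol
K⁺ + e⁻ → K, so n(e⁻) = 0.1256 mol
Same current for the same time ⇒ same n(e⁻) = 0.1256 mol in both cells.
Na⁺ + e⁻ → Na, so n(Na) = 0.1256 mol
m(Na) = 0.1256 × 22.99 = 2.89 g

2.89 g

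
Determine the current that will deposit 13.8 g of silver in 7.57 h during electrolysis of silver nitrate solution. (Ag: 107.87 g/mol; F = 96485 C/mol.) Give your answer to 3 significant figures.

n(Ag) = 13.8 / 107.87 = 0.1279 mol
Ag⁺ + e⁻ → Ag, so n(e⁻) = 0.1279 mol
Q = 0.1279 × 96485 = 12340 C
I = Q / t = 12340 / 27252 s = 0.453 A

0.453 A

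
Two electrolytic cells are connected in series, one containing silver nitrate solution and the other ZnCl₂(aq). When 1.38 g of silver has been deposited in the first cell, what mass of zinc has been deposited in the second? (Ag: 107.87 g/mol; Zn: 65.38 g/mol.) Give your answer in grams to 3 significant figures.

0.418 g

n(Ag) = 1.38 / 107.87 = 0.01279 mol
Ag⁺ + e⁻ → Ag, so n(e⁻) = 0.01279 mol
Same current for the same time ⇒ same n(e⁻) = 0.01279 mol in both cells.
Zn²⁺ + 2e⁻ → Zn, so n(Zn) = 0.01279 / 2 = 0.006395 mol
m(Zn) = 0.006395 × 65.38 = 0.418 g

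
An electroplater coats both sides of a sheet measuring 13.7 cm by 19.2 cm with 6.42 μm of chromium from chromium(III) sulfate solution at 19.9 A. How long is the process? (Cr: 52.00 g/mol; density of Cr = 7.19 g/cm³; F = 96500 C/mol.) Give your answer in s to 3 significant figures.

679 s

Plated area = 2 × 13.7 × 19.2 = 526.1 cm²
Volume = 526.1 × 6.42×10⁻⁴ cm = 0.3378 cm³
m(Cr) = 0.3378 × 7.19 = 2.429 g
n(Cr) = 2.429 / 52.00 = 0.04671 mol; n(e⁻) = 3 × 0.04671 = 0.1401 mol
Q = 0.1401 × 96500 = 13520 C
t = 13520 / 19.9 = 679.4 s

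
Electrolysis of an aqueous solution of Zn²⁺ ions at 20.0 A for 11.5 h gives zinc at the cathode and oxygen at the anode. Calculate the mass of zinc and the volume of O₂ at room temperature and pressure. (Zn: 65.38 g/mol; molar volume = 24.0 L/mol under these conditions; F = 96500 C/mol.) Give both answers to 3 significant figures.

Q = 20.0 × 41400 = 8.280×10^5 C; n(e⁻) = 8.280×10^5 / 96500 = 8.580 mol
Cathode: Zn²⁺ + 2e⁻ → Zn → n(Zn) = 8.580/2 = 4.290 mol → 280 g
Anode: 2H₂O → O₂ + 4H⁺ + 4e⁻ → n(O₂) = 8.580/4 = 2.145 mol → 51.5 L

280 g Zn; 51.5 L O₂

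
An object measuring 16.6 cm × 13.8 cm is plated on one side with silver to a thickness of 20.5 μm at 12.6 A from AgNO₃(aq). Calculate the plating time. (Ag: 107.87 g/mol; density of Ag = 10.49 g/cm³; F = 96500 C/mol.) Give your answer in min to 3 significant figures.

Plated area = 16.6 × 13.8 = 229.1 cm²
Volume = 229.1 × 20.5×10⁻⁴ cm = 0.4697 cm³
m(Ag) = 0.4697 × 10.49 = 4.927 g
n(Ag) = 4.927 / 107.87 = 0.04568 mol; n(e⁻) = 0.04568 mol
Q = 0.04568 × 96500 = 4408 C
t = 4408 / 12.6 = 349.8 s = 5.83 min

5.83 min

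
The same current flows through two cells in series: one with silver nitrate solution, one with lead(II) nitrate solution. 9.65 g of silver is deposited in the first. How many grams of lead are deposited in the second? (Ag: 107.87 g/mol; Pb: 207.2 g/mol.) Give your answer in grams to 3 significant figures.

9.27 g

n(Ag) = 9.65 / 107.87 = 0.08946 mol
Ag⁺ + e⁻ → Ag, so n(e⁻) = 0.08946 mol
Same current for the same time ⇒ same n(e⁻) = 0.08946 mol in both cells.
Pb²⁺ + 2e⁻ → Pb, so n(Pb) = 0.08946 / 2 = 0.04473 mol
m(Pb) = 0.04473 × 207.2 = 9.27 g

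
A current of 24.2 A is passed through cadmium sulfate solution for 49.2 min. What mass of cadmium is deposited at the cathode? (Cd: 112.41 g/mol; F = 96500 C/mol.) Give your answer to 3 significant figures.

Q = 24.2 A × 2952 s = 71440 C
Moles of electrons = 71440 / 96500 = 0.7403 mol
Cd²⁺ + 2e⁻ → Cd, so n(Cd) = 0.7403 / 2 = 0.3702 mol
m = 0.3702 × 112.41 = 41.6 g

41.6 g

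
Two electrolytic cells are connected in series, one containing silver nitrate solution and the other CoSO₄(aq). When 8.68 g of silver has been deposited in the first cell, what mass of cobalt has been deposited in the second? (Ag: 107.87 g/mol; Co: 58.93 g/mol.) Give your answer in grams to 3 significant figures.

2.37 g

n(Ag) = 8.68 / 107.87 = 0.08047 mol
Ag⁺ + e⁻ → Ag, so n(e⁻) = 0.08047 mol
Since the cells are in series, n(e⁻) in the Co cell is also 0.08047 mol.
Co²⁺ + 2e⁻ → Co, so n(Co) = 0.08047 / 2 = 0.04024 mol
m(Co) = 0.04024 × 58.93 = 2.37 g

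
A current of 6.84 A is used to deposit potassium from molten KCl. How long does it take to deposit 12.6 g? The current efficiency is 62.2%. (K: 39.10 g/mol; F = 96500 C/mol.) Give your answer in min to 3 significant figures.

n(K) = 12.6 / 39.10 = 0.3223 mol
K⁺ + e⁻ → K, so n(e⁻) = 0.3223 mol
Q = 0.3223 × 96500 / 0.622 = 50000 C
t = Q / I = 50000 / 6.84 = 7310 s = 122 min

122 min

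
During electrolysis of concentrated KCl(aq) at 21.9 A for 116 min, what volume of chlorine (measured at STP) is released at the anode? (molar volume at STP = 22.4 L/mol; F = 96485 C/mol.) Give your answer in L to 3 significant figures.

17.7 L

Charge passed = 21.9 × 6960 = 1.524×10^5 C
n(e⁻) = Q/F = 1.524×10^5/96485 = 1.580 mol
2Cl⁻ → Cl₂ + 2e⁻, so n(Cl₂) = 1.580 / 2 = 0.7900 mol
V = 0.7900 × 22.4 = 17.70 L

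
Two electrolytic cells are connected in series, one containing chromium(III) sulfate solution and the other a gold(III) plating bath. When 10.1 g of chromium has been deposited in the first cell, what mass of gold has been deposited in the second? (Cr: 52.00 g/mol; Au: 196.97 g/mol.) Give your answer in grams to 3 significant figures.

38.3 g

n(Cr) = 10.1 / 52.00 = 0.1942 mol
Cr³⁺ + 3e⁻ → Cr, so n(e⁻) = 3 × 0.1942 = 0.5826 mol
Since the cells are in series, n(e⁻) in the Au cell is also 0.5826 mol.
Au³⁺ + 3e⁻ → Au, so n(Au) = 0.5826 / 3 = 0.1942 mol
m(Au) = 0.1942 × 196.97 = 38.3 g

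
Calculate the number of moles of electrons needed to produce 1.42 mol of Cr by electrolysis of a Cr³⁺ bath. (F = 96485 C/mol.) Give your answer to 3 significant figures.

Cr³⁺ + 3e⁻ → Cr, so n(e⁻) = 3 × 1.42 = 4.260 mol

4.26 mol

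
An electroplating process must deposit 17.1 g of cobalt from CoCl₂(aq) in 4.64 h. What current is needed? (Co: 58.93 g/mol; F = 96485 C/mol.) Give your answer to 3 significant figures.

n(Co) = 17.1 / 58.93 = 0.2902 mol
Co²⁺ + 2e⁻ → Co, so n(e⁻) = 2 × 0.2902 = 0.5804 mol
Q = 0.5804 × 96485 = 56000 C
I = Q / t = 56000 / 16704 s = 3.35 A

3.35 A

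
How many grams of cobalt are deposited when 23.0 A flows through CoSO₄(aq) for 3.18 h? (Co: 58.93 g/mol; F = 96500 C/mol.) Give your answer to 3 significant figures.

80.4 g

Charge passed = 23.0 × 11448 = 2.633×10^5 C
n(e⁻) = Q/F = 2.633×10^5/96500 = 2.728 mol
Co²⁺ + 2e⁻ → Co, so n(Co) = 2.728 / 2 = 1.364 mol
m = 1.364 × 58.93 = 80.4 g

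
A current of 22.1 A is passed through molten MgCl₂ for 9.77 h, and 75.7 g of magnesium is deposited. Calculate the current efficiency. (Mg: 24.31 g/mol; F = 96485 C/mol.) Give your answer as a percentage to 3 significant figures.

Q = 22.1 × 35172 = 7.773×10^5 C
n(e⁻) = 7.773×10^5 / 96485 = 8.056 mol
Mg²⁺ + 2e⁻ → Mg, so theoretical n(Mg) = 4.028 mol → 97.92 g
Efficiency = 75.7 / 97.92 = 0.7731 = 77.3%

77.3%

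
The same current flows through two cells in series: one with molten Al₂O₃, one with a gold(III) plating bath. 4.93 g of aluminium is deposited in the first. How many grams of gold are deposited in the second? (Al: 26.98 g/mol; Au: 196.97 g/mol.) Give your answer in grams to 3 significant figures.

n(Al) = 4.93 / 26.98 = 0.1827 mol
Al³⁺ + 3e⁻ → Al, so n(e⁻) = 3 × 0.1827 = 0.5481 mol
Since the cells are in series, n(e⁻) in the Au cell is also 0.5481 mol.
Au³⁺ + 3e⁻ → Au, so n(Au) = 0.5481 / 3 = 0.1827 mol
m(Au) = 0.1827 × 196.97 = 36.0 g

36.0 g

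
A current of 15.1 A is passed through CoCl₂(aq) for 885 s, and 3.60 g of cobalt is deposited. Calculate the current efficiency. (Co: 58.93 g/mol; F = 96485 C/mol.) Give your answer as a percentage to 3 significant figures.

Q = 15.1 × 885 = 13360 C
n(e⁻) = 13360 / 96485 = 0.1385 mol
Co²⁺ + 2e⁻ → Co, so theoretical n(Co) = 0.06925 mol → 4.081 g
Efficiency = 3.60 / 4.081 = 0.8821 = 88.2%

88.2%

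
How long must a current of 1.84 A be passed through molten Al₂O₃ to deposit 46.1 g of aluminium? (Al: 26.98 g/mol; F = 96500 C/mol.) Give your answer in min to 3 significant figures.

n(Al) = 46.1 / 26.98 = 1.709 mol
Al³⁺ + 3e⁻ → Al, so n(e⁻) = 3 × 1.709 = 5.127 mol
Q = 5.127 × 96500 = 4.948×10^5 C
t = Q / I = 4.948×10^5 / 1.84 = 2.689×10^5 s = 4480 min

4480 min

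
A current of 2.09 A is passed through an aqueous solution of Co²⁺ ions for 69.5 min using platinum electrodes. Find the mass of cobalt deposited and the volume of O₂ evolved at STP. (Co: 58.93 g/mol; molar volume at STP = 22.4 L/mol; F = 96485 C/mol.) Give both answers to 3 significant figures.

2.66 g Co; 0.506 L O₂

Q = 2.09 × 4170 = 8715 C; n(e⁻) = 8715 / 96485 = 0.09032 mol
Cathode: Co²⁺ + 2e⁻ → Co → n(Co) = 0.09032/2 = 0.04516 mol → 2.66 g
Anode: 2H₂O → O₂ + 4H⁺ + 4e⁻ → n(O₂) = 0.09032/4 = 0.02258 mol → 0.506 L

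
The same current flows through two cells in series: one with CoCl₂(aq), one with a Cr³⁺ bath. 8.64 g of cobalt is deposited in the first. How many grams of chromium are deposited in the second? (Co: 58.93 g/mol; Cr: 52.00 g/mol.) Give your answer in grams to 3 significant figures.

n(Co) = 8.64 / 58.93 = 0.1466 mol
Co²⁺ + 2e⁻ → Co, so n(e⁻) = 2 × 0.1466 = 0.2932 mol
Same current for the same time ⇒ same n(e⁻) = 0.2932 mol in both cells.
Cr³⁺ + 3e⁻ → Cr, so n(Cr) = 0.2932 / 3 = 0.09773 mol
m(Cr) = 0.09773 × 52.00 = 5.08 g

5.08 g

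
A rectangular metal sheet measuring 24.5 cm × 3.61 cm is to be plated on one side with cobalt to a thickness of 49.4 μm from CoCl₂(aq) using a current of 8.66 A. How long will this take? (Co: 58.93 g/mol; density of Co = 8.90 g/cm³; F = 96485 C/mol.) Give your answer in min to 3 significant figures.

24.5 min

Plated area = 24.5 × 3.61 = 88.45 cm²
Volume = 88.45 × 49.4×10⁻⁴ cm = 0.4369 cm³
m(Co) = 0.4369 × 8.90 = 3.888 g
n(Co) = 3.888 / 58.93 = 0.06598 mol; n(e⁻) = 2 × 0.06598 = 0.1320 mol
Q = 0.1320 × 96485 = 12740 C
t = 12740 / 8.66 = 1471 s = 24.5 min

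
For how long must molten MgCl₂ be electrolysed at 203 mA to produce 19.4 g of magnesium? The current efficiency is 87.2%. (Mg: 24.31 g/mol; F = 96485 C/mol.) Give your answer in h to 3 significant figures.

242 h

n(Mg) = 19.4 / 24.31 = 0.7980 mol
Mg²⁺ + 2e⁻ → Mg, so n(e⁻) = 2 × 0.7980 = 1.596 mol
Q = 1.596 × 96485 / 0.872 = 1.766×10^5 C
t = Q / I = 1.766×10^5 / 0.203 = 8.700×10^5 s = 242 h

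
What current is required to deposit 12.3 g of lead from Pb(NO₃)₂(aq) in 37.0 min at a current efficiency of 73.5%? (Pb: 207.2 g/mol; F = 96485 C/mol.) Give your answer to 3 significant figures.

7.02 A

n(Pb) = 12.3 / 207.2 = 0.05936 mol
Pb²⁺ + 2e⁻ → Pb, so n(e⁻) = 2 × 0.05936 = 0.1187 mol
Q = 0.1187 × 96485 / 0.735 = 15580 C
I = Q / t = 15580 / 2220 s = 7.02 A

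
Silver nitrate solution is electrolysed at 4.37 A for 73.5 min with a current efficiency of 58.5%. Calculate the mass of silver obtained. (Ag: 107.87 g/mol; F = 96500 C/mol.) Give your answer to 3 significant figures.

Q = 4.37 × 4410 = 19270 C
n(e⁻) = 19270 / 96500 = 0.1997 mol
Ag⁺ + e⁻ → Ag, so theoretical m(Ag) = 0.1997 × 107.87 = 21.54 g
Actual mass = 58.5% × 21.54 = 12.6 g

12.6 g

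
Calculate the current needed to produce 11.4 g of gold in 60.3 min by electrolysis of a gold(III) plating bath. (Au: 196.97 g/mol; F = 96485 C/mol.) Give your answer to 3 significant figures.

n(Au) = 11.4 / 196.97 = 0.05788 mol
Au³⁺ + 3e⁻ → Au, so n(e⁻) = 3 × 0.05788 = 0.1736 mol
Q = 0.1736 × 96485 = 16750 C
I = Q / t = 16750 / 3618 s = 4.63 A

4.63 A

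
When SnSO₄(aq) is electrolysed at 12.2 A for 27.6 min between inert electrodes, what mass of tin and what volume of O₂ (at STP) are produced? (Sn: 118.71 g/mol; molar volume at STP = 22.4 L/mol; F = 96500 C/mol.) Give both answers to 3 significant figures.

12.4 g Sn; 1.17 L O₂

Q = 12.2 × 1656 = 20200 C; n(e⁻) = 20200 / 96500 = 0.2093 mol
Cathode: Sn²⁺ + 2e⁻ → Sn → n(Sn) = 0.2093/2 = 0.1047 mol → 12.4 g
Anode: 2H₂O → O₂ + 4H⁺ + 4e⁻ → n(O₂) = 0.2093/4 = 0.05233 mol → 1.17 L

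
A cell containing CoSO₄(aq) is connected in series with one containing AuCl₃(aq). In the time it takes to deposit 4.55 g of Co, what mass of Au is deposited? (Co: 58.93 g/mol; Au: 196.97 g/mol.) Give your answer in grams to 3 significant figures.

n(Co) = 4.55 / 58.93 = 0.07721 mol
Co²⁺ + 2e⁻ → Co, so n(e⁻) = 2 × 0.07721 = 0.1544 mol
In series, the same 0.1544 mol of electrons flows through the second cell.
Au³⁺ + 3e⁻ → Au, so n(Au) = 0.1544 / 3 = 0.05147 mol
m(Au) = 0.05147 × 196.97 = 10.1 g

10.1 g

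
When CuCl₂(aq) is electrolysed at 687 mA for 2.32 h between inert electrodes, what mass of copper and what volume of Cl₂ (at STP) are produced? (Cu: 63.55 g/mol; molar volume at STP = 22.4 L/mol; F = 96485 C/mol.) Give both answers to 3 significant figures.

Q = 0.687 × 8352 = 5738 C; n(e⁻) = 5738 / 96485 = 0.05947 mol
Cathode: Cu²⁺ + 2e⁻ → Cu → n(Cu) = 0.05947/2 = 0.02974 mol → 1.89 g
Anode: 2Cl⁻ → Cl₂ + 2e⁻ → n(Cl₂) = 0.05947/2 = 0.02974 mol → 0.666 L

1.89 g Cu; 0.666 L Cl₂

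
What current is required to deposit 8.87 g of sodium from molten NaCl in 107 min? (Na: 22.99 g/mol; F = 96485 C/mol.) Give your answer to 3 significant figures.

n(Na) = 8.87 / 22.99 = 0.3858 mol
Na⁺ + e⁻ → Na, so n(e⁻) = 0.3858 mol
Q = 0.3858 × 96485 = 37220 C
I = Q / t = 37220 / 6420 s = 5.80 A

5.80 A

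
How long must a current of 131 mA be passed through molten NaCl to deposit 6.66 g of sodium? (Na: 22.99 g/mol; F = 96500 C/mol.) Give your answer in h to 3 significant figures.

n(Na) = 6.66 / 22.99 = 0.2897 mol
Na⁺ + e⁻ → Na, so n(e⁻) = 0.2897 mol
Q = 0.2897 × 96500 = 27960 C
t = Q / I = 27960 / 0.131 = 2.134×10^5 s = 59.3 h

59.3 h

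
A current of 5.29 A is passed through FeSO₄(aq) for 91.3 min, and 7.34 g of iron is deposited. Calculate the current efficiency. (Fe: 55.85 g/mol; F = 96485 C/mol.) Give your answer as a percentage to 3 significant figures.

Q = 5.29 × 5478 = 28980 C
n(e⁻) = 28980 / 96485 = 0.3004 mol
Fe²⁺ + 2e⁻ → Fe, so theoretical n(Fe) = 0.1502 mol → 8.389 g
Efficiency = 7.34 / 8.389 = 0.8750 = 87.5%

87.5%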